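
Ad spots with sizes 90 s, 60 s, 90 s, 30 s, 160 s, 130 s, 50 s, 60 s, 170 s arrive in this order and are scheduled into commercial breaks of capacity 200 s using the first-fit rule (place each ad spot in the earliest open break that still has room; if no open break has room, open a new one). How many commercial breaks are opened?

  90 → break 1 (new)  [load 90/200]
  60 → break 1  [load 150/200]
  90 → break 2 (new)  [load 90/200]
  30 → break 1  [load 180/200]
  160 → break 3 (new)  [load 160/200]
  130 → break 4 (new)  [load 130/200]
  50 → break 2  [load 140/200]
  60 → break 2  [load 200/200]
  170 → break 5 (new)  [load 170/200]
5 commercial breaks opened.

5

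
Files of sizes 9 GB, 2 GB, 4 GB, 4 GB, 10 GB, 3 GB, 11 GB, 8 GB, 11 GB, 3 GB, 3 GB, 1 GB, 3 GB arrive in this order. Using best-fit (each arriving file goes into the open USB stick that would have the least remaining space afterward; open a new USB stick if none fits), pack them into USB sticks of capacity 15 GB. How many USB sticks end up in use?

5

  9 → USB stick 1 (new)  [load 9/15]
  2 → USB stick 1  [load 11/15]
  4 → USB stick 1  [load 15/15]
  4 → USB stick 2 (new)  [load 4/15]
  10 → USB stick 2  [load 14/15]
  3 → USB stick 3 (new)  [load 3/15]
  11 → USB stick 3  [load 14/15]
  8 → USB stick 4 (new)  [load 8/15]
  11 → USB stick 5 (new)  [load 11/15]
  3 → USB stick 5  [load 14/15]
  3 → USB stick 4  [load 11/15]
  1 → USB stick 2  [load 15/15]
  3 → USB stick 4  [load 14/15]
5 USB sticks opened.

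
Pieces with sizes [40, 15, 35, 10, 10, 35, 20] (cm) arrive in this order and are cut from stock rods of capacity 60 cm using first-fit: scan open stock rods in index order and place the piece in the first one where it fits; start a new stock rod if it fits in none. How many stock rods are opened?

3

  40 → stock rod 1 (new)  [load 40/60]
  15 → stock rod 1  [load 55/60]
  35 → stock rod 2 (new)  [load 35/60]
  10 → stock rod 2  [load 45/60]
  10 → stock rod 2  [load 55/60]
  35 → stock rod 3 (new)  [load 35/60]
  20 → stock rod 3  [load 55/60]
3 stock rods opened.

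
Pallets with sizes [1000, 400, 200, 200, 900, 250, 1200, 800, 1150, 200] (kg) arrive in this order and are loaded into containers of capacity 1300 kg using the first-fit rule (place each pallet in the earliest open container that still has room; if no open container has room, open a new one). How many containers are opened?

6

  1000 → container 1 (new)  [load 1000/1300]
  400 → container 2 (new)  [load 400/1300]
  200 → container 1  [load 1200/1300]
  200 → container 2  [load 600/1300]
  900 → container 3 (new)  [load 900/1300]
  250 → container 2  [load 850/1300]
  1200 → container 4 (new)  [load 1200/1300]
  800 → container 5 (new)  [load 800/1300]
  1150 → container 6 (new)  [load 1150/1300]
  200 → container 2  [load 1050/1300]
6 containers opened.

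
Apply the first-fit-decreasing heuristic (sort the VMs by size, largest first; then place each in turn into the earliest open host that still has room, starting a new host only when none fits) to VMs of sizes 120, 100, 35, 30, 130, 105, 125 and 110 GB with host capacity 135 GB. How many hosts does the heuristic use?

6

Sorted descending: 130, 125, 120, 110, 105, 100, 35, 30.
  130 → host 1 (new)  [load 130/135]
  125 → host 2 (new)  [load 125/135]
  120 → host 3 (new)  [load 120/135]
  110 → host 4 (new)  [load 110/135]
  105 → host 5 (new)  [load 105/135]
  100 → host 6 (new)  [load 100/135]
  35 → host 6  [load 135/135]
  30 → host 5  [load 135/135]
6 hosts opened.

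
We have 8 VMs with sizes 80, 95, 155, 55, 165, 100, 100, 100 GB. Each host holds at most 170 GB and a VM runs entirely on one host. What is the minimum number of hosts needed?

7

Total = 165 + 155 + 100 + 100 + 100 + 95 + 80 + 55 = 850 GB.
Lower bound: ⌈850/170⌉ = 5 hosts.
Also, 6 VMs each exceed 85 GB, and no two of those can share a host, so at least 6 hosts are needed.
A packing using 7 hosts:
  host 1: 165 = 165
  host 2: 155 = 155
  host 3: 100 + 55 = 155
  host 4: 100 = 100
  host 5: 100 = 100
  host 6: 95 = 95
  host 7: 80 = 80
No arrangement into 6 hosts stays within capacity, so 7 is optimal.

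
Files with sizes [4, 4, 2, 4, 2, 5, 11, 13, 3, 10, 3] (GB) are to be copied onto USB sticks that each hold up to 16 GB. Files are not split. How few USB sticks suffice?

Total = 13 + 11 + 10 + 5 + 4 + 4 + 4 + 3 + 3 + 2 + 2 = 61 GB.
Lower bound: ⌈61/16⌉ = 4 USB sticks.
A packing using 4 USB sticks:
  USB stick 1: 13 + 3 = 16
  USB stick 2: 11 + 5 = 16
  USB stick 3: 10 + 4 + 2 = 16
  USB stick 4: 4 + 4 + 3 + 2 = 13
This matches the lower bound, so 4 is optimal.

4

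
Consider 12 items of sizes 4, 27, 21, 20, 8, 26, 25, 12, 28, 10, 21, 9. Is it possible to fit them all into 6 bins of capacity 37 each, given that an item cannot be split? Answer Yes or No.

Total = 211; ⌈211/37⌉ = 6.
7 items each exceed half the capacity and cannot share a bin, forcing at least 7 bins.
At least 7 bins are required, but only 6 are allowed.

No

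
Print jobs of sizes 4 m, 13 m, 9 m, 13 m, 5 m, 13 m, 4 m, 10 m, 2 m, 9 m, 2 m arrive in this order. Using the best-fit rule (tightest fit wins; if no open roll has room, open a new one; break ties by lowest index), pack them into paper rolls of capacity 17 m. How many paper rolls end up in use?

  4 → roll 1 (new)  [load 4/17]
  13 → roll 1  [load 17/17]
  9 → roll 2 (new)  [load 9/17]
  13 → roll 3 (new)  [load 13/17]
  5 → roll 2  [load 14/17]
  13 → roll 4 (new)  [load 13/17]
  4 → roll 3  [load 17/17]
  10 → roll 5 (new)  [load 10/17]
  2 → roll 2  [load 16/17]
  9 → roll 6 (new)  [load 9/17]
  2 → roll 4  [load 15/17]
6 paper rolls opened.

6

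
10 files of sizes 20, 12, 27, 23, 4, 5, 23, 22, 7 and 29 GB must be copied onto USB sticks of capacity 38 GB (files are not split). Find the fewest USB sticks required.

Total = 29 + 27 + 23 + 23 + 22 + 20 + 12 + 7 + 5 + 4 = 172 GB.
Lower bound: ⌈172/38⌉ = 5 USB sticks.
Also, 6 files each exceed 19 GB, and no two of those can share a USB stick, so at least 6 USB sticks are needed.
A packing using 6 USB sticks:
  USB stick 1: 29 + 7 = 36
  USB stick 2: 27 + 5 + 4 = 36
  USB stick 3: 23 + 12 = 35
  USB stick 4: 23 = 23
  USB stick 5: 22 = 22
  USB stick 6: 20 = 20
This matches the lower bound, so 6 is optimal.

6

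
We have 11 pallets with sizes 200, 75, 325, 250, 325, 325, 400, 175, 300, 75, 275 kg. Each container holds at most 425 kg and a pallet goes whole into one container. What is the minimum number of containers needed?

8

Total = 400 + 325 + 325 + 325 + 300 + 275 + 250 + 200 + 175 + 75 + 75 = 2725 kg.
Lower bound: ⌈2725/425⌉ = 7 containers.
A packing using 8 containers:
  container 1: 400 = 400
  container 2: 325 + 75 = 400
  container 3: 325 + 75 = 400
  container 4: 325 = 325
  container 5: 300 = 300
  container 6: 275 = 275
  container 7: 250 + 175 = 425
  container 8: 200 = 200
No arrangement into 7 containers stays within capacity, so 8 is optimal.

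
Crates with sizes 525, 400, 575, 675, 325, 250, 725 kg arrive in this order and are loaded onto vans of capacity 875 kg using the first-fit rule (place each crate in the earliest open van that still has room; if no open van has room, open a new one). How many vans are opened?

5

  525 → van 1 (new)  [load 525/875]
  400 → van 2 (new)  [load 400/875]
  575 → van 3 (new)  [load 575/875]
  675 → van 4 (new)  [load 675/875]
  325 → van 1  [load 850/875]
  250 → van 2  [load 650/875]
  725 → van 5 (new)  [load 725/875]
5 vans opened.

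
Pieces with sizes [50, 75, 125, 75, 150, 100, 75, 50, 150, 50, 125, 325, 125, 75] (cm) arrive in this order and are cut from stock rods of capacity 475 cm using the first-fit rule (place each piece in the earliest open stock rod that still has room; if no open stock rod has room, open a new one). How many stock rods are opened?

  50 → stock rod 1 (new)  [load 50/475]
  75 → stock rod 1  [load 125/475]
  125 → stock rod 1  [load 250/475]
  75 → stock rod 1  [load 325/475]
  150 → stock rod 1  [load 475/475]
  100 → stock rod 2 (new)  [load 100/475]
  75 → stock rod 2  [load 175/475]
  50 → stock rod 2  [load 225/475]
  150 → stock rod 2  [load 375/475]
  50 → stock rod 2  [load 425/475]
  125 → stock rod 3 (new)  [load 125/475]
  325 → stock rod 3  [load 450/475]
  125 → stock rod 4 (new)  [load 125/475]
  75 → stock rod 4  [load 200/475]
4 stock rods opened.

4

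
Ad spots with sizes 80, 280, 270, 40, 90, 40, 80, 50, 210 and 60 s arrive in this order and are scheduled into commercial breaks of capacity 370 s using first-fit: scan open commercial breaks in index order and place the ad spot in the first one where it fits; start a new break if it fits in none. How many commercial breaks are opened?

  80 → break 1 (new)  [load 80/370]
  280 → break 1  [load 360/370]
  270 → break 2 (new)  [load 270/370]
  40 → break 2  [load 310/370]
  90 → break 3 (new)  [load 90/370]
  40 → break 2  [load 350/370]
  80 → break 3  [load 170/370]
  50 → break 3  [load 220/370]
  210 → break 4 (new)  [load 210/370]
  60 → break 3  [load 280/370]
4 commercial breaks opened.

4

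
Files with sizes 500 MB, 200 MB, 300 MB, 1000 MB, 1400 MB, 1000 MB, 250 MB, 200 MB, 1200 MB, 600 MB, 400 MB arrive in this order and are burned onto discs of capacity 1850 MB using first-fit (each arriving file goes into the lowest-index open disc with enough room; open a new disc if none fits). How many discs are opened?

  500 → disc 1 (new)  [load 500/1850]
  200 → disc 1  [load 700/1850]
  300 → disc 1  [load 1000/1850]
  1000 → disc 2 (new)  [load 1000/1850]
  1400 → disc 3 (new)  [load 1400/1850]
  1000 → disc 4 (new)  [load 1000/1850]
  250 → disc 1  [load 1250/1850]
  200 → disc 1  [load 1450/1850]
  1200 → disc 5 (new)  [load 1200/1850]
  600 → disc 2  [load 1600/1850]
  400 → disc 1  [load 1850/1850]
5 discs opened.

5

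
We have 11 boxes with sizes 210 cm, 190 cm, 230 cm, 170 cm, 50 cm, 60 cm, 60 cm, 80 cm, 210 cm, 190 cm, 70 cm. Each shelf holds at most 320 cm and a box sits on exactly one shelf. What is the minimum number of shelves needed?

6

Total = 230 + 210 + 210 + 190 + 190 + 170 + 80 + 70 + 60 + 60 + 50 = 1520 cm.
Lower bound: ⌈1520/320⌉ = 5 shelves.
Also, 6 boxes each exceed 160 cm, and no two of those can share a shelf, so at least 6 shelves are needed.
A packing using 6 shelves:
  shelf 1: 230 + 80 = 310
  shelf 2: 210 + 70 = 280
  shelf 3: 210 + 60 + 50 = 320
  shelf 4: 190 + 60 = 250
  shelf 5: 190 = 190
  shelf 6: 170 = 170
This matches the lower bound, so 6 is optimal.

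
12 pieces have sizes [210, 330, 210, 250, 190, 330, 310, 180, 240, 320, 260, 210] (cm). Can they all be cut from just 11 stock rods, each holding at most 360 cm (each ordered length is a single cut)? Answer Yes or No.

No

Total = 3040 cm; ⌈3040/360⌉ = 9.
11 pieces each exceed half the capacity and cannot share a stock rod, forcing at least 11 stock rods.
The bound of 11 does not rule out 11, but exhaustive search shows no assignment into 11 stock rods of capacity 360 cm exists — the minimum is 12.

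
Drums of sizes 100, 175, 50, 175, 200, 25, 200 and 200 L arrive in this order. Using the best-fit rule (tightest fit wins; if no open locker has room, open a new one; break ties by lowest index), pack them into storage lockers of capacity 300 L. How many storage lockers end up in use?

  100 → locker 1 (new)  [load 100/300]
  175 → locker 1  [load 275/300]
  50 → locker 2 (new)  [load 50/300]
  175 → locker 2  [load 225/300]
  200 → locker 3 (new)  [load 200/300]
  25 → locker 1  [load 300/300]
  200 → locker 4 (new)  [load 200/300]
  200 → locker 5 (new)  [load 200/300]
5 storage lockers opened.

5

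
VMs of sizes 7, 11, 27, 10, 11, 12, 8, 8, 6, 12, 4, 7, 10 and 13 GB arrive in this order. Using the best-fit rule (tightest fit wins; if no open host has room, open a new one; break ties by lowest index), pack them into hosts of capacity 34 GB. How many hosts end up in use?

  7 → host 1 (new)  [load 7/34]
  11 → host 1  [load 18/34]
  27 → host 2 (new)  [load 27/34]
  10 → host 1  [load 28/34]
  11 → host 3 (new)  [load 11/34]
  12 → host 3  [load 23/34]
  8 → host 3  [load 31/34]
  8 → host 4 (new)  [load 8/34]
  6 → host 1  [load 34/34]
  12 → host 4  [load 20/34]
  4 → host 2  [load 31/34]
  7 → host 4  [load 27/34]
  10 → host 5 (new)  [load 10/34]
  13 → host 5  [load 23/34]
5 hosts opened.

5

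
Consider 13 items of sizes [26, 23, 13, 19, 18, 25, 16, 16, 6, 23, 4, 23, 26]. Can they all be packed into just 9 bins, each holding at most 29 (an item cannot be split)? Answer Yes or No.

Total = 238; ⌈238/29⌉ = 9.
10 items each exceed half the capacity and cannot share a bin, forcing at least 10 bins.
At least 10 bins are required, but only 9 are allowed.

No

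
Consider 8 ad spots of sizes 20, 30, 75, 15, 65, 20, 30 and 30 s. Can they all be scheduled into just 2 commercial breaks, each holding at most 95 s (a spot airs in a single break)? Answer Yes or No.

Total = 285 s; ⌈285/95⌉ = 3.
At least 3 commercial breaks are required, but only 2 are allowed.

No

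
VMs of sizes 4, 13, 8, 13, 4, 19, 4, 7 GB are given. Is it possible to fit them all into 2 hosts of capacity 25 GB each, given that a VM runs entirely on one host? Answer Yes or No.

No

Total = 72 GB; ⌈72/25⌉ = 3.
At least 3 hosts are required, but only 2 are allowed.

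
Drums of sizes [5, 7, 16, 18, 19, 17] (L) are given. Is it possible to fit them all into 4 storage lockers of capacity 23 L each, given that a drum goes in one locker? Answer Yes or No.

A valid assignment using 4 storage lockers:
  locker 1: 19 = 19
  locker 2: 18 + 5 = 23
  locker 3: 17 = 17
  locker 4: 16 + 7 = 23
Every load is within 23 L, so 4 storage lockers suffice.

Yes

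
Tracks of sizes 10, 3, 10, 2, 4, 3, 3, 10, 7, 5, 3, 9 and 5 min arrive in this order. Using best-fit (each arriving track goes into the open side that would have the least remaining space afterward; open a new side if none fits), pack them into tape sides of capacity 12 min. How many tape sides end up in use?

  10 → side 1 (new)  [load 10/12]
  3 → side 2 (new)  [load 3/12]
  10 → side 3 (new)  [load 10/12]
  2 → side 1  [load 12/12]
  4 → side 2  [load 7/12]
  3 → side 2  [load 10/12]
  3 → side 4 (new)  [load 3/12]
  10 → side 5 (new)  [load 10/12]
  7 → side 4  [load 10/12]
  5 → side 6 (new)  [load 5/12]
  3 → side 6  [load 8/12]
  9 → side 7 (new)  [load 9/12]
  5 → side 8 (new)  [load 5/12]
8 tape sides opened.

8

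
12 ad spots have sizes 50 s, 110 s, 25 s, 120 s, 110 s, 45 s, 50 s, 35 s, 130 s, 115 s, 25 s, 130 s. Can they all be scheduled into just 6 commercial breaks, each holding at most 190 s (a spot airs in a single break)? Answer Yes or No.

Yes

A valid assignment using 6 commercial breaks:
  break 1: 130 + 50 = 180
  break 2: 130 + 50 = 180
  break 3: 120 + 45 + 25 = 190
  break 4: 115 + 35 + 25 = 175
  break 5: 110 = 110
  break 6: 110 = 110
Every load is within 190 s, so 6 commercial breaks suffice.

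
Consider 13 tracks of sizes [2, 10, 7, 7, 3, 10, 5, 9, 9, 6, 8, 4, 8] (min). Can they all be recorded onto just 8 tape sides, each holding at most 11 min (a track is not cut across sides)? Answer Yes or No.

Total = 88 min; ⌈88/11⌉ = 8.
9 tracks each exceed half the capacity and cannot share a side, forcing at least 9 tape sides.
At least 9 tape sides are required, but only 8 are allowed.

No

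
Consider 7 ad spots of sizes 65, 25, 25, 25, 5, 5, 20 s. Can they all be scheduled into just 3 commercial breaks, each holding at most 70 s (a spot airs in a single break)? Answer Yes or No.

A valid assignment using 3 commercial breaks:
  break 1: 65 + 5 = 70
  break 2: 25 + 25 + 20 = 70
  break 3: 25 + 5 = 30
Every load is within 70 s, so 3 commercial breaks suffice.

Yes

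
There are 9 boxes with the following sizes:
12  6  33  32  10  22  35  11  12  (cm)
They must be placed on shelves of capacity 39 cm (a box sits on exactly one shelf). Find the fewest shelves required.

Total = 35 + 33 + 32 + 22 + 12 + 12 + 11 + 10 + 6 = 173 cm.
Lower bound: ⌈173/39⌉ = 5 shelves.
A packing using 5 shelves:
  shelf 1: 35 = 35
  shelf 2: 33 + 6 = 39
  shelf 3: 32 = 32
  shelf 4: 22 + 12 = 34
  shelf 5: 12 + 11 + 10 = 33
This matches the lower bound, so 5 is optimal.

5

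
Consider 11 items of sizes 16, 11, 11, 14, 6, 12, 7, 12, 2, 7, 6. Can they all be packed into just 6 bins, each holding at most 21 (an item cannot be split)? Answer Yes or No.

Yes

A valid assignment using 6 bins:
  bin 1: 16 + 2 = 18
  bin 2: 14 + 7 = 21
  bin 3: 12 + 7 = 19
  bin 4: 12 + 6 = 18
  bin 5: 11 + 6 = 17
  bin 6: 11 = 11
Every load is within 21, so 6 bins suffice.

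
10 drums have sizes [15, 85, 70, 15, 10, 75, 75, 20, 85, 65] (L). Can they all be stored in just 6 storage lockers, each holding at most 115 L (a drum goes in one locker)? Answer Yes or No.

A valid assignment using 6 storage lockers:
  locker 1: 85 + 20 + 10 = 115
  locker 2: 85 + 15 + 15 = 115
  locker 3: 75 = 75
  locker 4: 75 = 75
  locker 5: 70 = 70
  locker 6: 65 = 65
Every load is within 115 L, so 6 storage lockers suffice.

Yes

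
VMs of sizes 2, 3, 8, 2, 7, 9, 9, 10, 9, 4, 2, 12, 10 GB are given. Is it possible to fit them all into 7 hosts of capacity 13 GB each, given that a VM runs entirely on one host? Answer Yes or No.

Total = 87 GB; ⌈87/13⌉ = 7.
8 VMs each exceed half the capacity and cannot share a host, forcing at least 8 hosts.
At least 8 hosts are required, but only 7 are allowed.

No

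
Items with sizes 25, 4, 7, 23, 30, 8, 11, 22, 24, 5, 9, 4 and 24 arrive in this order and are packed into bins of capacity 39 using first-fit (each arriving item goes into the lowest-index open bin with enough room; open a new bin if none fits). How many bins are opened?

  25 → bin 1 (new)  [load 25/39]
  4 → bin 1  [load 29/39]
  7 → bin 1  [load 36/39]
  23 → bin 2 (new)  [load 23/39]
  30 → bin 3 (new)  [load 30/39]
  8 → bin 2  [load 31/39]
  11 → bin 4 (new)  [load 11/39]
  22 → bin 4  [load 33/39]
  24 → bin 5 (new)  [load 24/39]
  5 → bin 2  [load 36/39]
  9 → bin 3  [load 39/39]
  4 → bin 4  [load 37/39]
  24 → bin 6 (new)  [load 24/39]
6 bins opened.

6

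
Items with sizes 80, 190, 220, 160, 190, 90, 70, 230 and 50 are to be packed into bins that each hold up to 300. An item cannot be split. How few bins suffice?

Total = 230 + 220 + 190 + 190 + 160 + 90 + 80 + 70 + 50 = 1280.
Lower bound: ⌈1280/300⌉ = 5 bins.
A packing using 5 bins:
  bin 1: 230 + 70 = 300
  bin 2: 220 + 80 = 300
  bin 3: 190 + 90 = 280
  bin 4: 190 + 50 = 240
  bin 5: 160 = 160
This matches the lower bound, so 5 is optimal.

5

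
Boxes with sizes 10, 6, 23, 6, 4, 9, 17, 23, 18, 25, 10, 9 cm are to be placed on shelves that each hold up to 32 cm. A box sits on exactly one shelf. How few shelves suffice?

6

Total = 25 + 23 + 23 + 18 + 17 + 10 + 10 + 9 + 9 + 6 + 6 + 4 = 160 cm.
Lower bound: ⌈160/32⌉ = 5 shelves.
A packing using 6 shelves:
  shelf 1: 25 + 6 = 31
  shelf 2: 23 + 9 = 32
  shelf 3: 23 + 9 = 32
  shelf 4: 18 + 10 + 4 = 32
  shelf 5: 17 + 10 = 27
  shelf 6: 6 = 6
No arrangement into 5 shelves stays within capacity, so 6 is optimal.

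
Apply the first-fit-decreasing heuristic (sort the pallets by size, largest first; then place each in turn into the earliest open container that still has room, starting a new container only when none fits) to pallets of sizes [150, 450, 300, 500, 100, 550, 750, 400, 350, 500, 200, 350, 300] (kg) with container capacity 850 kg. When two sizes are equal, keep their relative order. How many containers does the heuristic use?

6

Sorted descending: 750, 550, 500, 500, 450, 400, 350, 350, 300, 300, 200, 150, 100.
  750 → container 1 (new)  [load 750/850]
  550 → container 2 (new)  [load 550/850]
  500 → container 3 (new)  [load 500/850]
  500 → container 4 (new)  [load 500/850]
  450 → container 5 (new)  [load 450/850]
  400 → container 5  [load 850/850]
  350 → container 3  [load 850/850]
  350 → container 4  [load 850/850]
  300 → container 2  [load 850/850]
  300 → container 6 (new)  [load 300/850]
  200 → container 6  [load 500/850]
  150 → container 6  [load 650/850]
  100 → container 1  [load 850/850]
6 containers opened.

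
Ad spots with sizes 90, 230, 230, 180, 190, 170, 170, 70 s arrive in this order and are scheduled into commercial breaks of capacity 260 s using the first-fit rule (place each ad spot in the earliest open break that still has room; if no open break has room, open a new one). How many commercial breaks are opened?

6

  90 → break 1 (new)  [load 90/260]
  230 → break 2 (new)  [load 230/260]
  230 → break 3 (new)  [load 230/260]
  180 → break 4 (new)  [load 180/260]
  190 → break 5 (new)  [load 190/260]
  170 → break 1  [load 260/260]
  170 → break 6 (new)  [load 170/260]
  70 → break 4  [load 250/260]
6 commercial breaks opened.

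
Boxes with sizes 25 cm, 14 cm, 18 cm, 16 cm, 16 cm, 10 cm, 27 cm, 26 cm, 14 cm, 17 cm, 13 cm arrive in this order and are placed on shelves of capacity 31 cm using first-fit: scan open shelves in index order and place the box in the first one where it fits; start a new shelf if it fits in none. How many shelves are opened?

  25 → shelf 1 (new)  [load 25/31]
  14 → shelf 2 (new)  [load 14/31]
  18 → shelf 3 (new)  [load 18/31]
  16 → shelf 2  [load 30/31]
  16 → shelf 4 (new)  [load 16/31]
  10 → shelf 3  [load 28/31]
  27 → shelf 5 (new)  [load 27/31]
  26 → shelf 6 (new)  [load 26/31]
  14 → shelf 4  [load 30/31]
  17 → shelf 7 (new)  [load 17/31]
  13 → shelf 7  [load 30/31]
7 shelves opened.

7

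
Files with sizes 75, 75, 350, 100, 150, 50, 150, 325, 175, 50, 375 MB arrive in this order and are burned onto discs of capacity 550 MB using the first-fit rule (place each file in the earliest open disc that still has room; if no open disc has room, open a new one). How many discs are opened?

  75 → disc 1 (new)  [load 75/550]
  75 → disc 1  [load 150/550]
  350 → disc 1  [load 500/550]
  100 → disc 2 (new)  [load 100/550]
  150 → disc 2  [load 250/550]
  50 → disc 1  [load 550/550]
  150 → disc 2  [load 400/550]
  325 → disc 3 (new)  [load 325/550]
  175 → disc 3  [load 500/550]
  50 → disc 2  [load 450/550]
  375 → disc 4 (new)  [load 375/550]
4 discs opened.

4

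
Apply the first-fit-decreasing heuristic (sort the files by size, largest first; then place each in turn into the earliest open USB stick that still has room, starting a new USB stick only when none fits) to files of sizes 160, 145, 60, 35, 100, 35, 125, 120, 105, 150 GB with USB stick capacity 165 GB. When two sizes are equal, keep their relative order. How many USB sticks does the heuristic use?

Sorted descending: 160, 150, 145, 125, 120, 105, 100, 60, 35, 35.
  160 → USB stick 1 (new)  [load 160/165]
  150 → USB stick 2 (new)  [load 150/165]
  145 → USB stick 3 (new)  [load 145/165]
  125 → USB stick 4 (new)  [load 125/165]
  120 → USB stick 5 (new)  [load 120/165]
  105 → USB stick 6 (new)  [load 105/165]
  100 → USB stick 7 (new)  [load 100/165]
  60 → USB stick 6  [load 165/165]
  35 → USB stick 4  [load 160/165]
  35 → USB stick 5  [load 155/165]
7 USB sticks opened.

7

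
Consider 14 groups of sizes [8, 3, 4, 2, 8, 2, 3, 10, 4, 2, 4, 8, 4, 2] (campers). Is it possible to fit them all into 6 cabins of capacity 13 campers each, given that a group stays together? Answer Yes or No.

A valid assignment using 6 cabins:
  cabin 1: 10 + 3 = 13
  cabin 2: 8 + 4 = 12
  cabin 3: 8 + 4 = 12
  cabin 4: 8 + 4 = 12
  cabin 5: 4 + 3 + 2 + 2 + 2 = 13
  cabin 6: 2 = 2
Every load is within 13 campers, so 6 cabins suffice.

Yes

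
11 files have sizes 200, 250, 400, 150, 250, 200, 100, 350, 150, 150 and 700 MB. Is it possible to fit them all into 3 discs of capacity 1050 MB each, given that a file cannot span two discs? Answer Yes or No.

Yes

A valid assignment using 3 discs:
  disc 1: 700 + 350 = 1050
  disc 2: 400 + 250 + 250 + 150 = 1050
  disc 3: 200 + 200 + 150 + 150 + 100 = 800
Every load is within 1050 MB, so 3 discs suffice.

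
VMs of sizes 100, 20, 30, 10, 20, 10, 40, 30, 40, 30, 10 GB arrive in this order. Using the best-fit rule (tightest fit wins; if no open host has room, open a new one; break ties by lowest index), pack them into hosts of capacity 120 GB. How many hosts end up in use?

3

  100 → host 1 (new)  [load 100/120]
  20 → host 1  [load 120/120]
  30 → host 2 (new)  [load 30/120]
  10 → host 2  [load 40/120]
  20 → host 2  [load 60/120]
  10 → host 2  [load 70/120]
  40 → host 2  [load 110/120]
  30 → host 3 (new)  [load 30/120]
  40 → host 3  [load 70/120]
  30 → host 3  [load 100/120]
  10 → host 2  [load 120/120]
3 hosts opened.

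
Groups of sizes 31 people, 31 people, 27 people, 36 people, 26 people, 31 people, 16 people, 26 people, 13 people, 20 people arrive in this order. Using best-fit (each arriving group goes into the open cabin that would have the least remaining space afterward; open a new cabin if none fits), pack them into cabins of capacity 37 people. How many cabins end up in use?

9

  31 → cabin 1 (new)  [load 31/37]
  31 → cabin 2 (new)  [load 31/37]
  27 → cabin 3 (new)  [load 27/37]
  36 → cabin 4 (new)  [load 36/37]
  26 → cabin 5 (new)  [load 26/37]
  31 → cabin 6 (new)  [load 31/37]
  16 → cabin 7 (new)  [load 16/37]
  26 → cabin 8 (new)  [load 26/37]
  13 → cabin 7  [load 29/37]
  20 → cabin 9 (new)  [load 20/37]
9 cabins opened.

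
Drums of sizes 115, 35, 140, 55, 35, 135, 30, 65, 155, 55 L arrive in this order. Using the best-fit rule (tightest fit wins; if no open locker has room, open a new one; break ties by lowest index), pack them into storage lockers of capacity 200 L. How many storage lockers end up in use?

5

  115 → locker 1 (new)  [load 115/200]
  35 → locker 1  [load 150/200]
  140 → locker 2 (new)  [load 140/200]
  55 → locker 2  [load 195/200]
  35 → locker 1  [load 185/200]
  135 → locker 3 (new)  [load 135/200]
  30 → locker 3  [load 165/200]
  65 → locker 4 (new)  [load 65/200]
  155 → locker 5 (new)  [load 155/200]
  55 → locker 4  [load 120/200]
5 storage lockers opened.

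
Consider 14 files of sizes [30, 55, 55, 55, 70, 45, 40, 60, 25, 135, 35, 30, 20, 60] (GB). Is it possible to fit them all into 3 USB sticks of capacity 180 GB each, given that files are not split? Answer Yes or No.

Total = 715 GB; ⌈715/180⌉ = 4.
At least 4 USB sticks are required, but only 3 are allowed.

No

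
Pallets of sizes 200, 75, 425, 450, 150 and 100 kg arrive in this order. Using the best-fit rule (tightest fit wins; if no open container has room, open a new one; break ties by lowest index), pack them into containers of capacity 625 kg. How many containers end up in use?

  200 → container 1 (new)  [load 200/625]
  75 → container 1  [load 275/625]
  425 → container 2 (new)  [load 425/625]
  450 → container 3 (new)  [load 450/625]
  150 → container 3  [load 600/625]
  100 → container 2  [load 525/625]
3 containers opened.

3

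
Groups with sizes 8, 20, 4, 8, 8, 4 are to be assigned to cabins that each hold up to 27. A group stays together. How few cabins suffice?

3

Total = 20 + 8 + 8 + 8 + 4 + 4 = 52.
Lower bound: ⌈52/27⌉ = 2 cabins.
A packing using 3 cabins:
  cabin 1: 20 + 4 = 24
  cabin 2: 8 + 8 + 8 = 24
  cabin 3: 4 = 4
No arrangement into 2 cabins stays within capacity, so 3 is optimal.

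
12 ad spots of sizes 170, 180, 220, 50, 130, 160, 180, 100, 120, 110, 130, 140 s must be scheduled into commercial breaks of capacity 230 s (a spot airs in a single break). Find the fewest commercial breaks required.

Total = 220 + 180 + 180 + 170 + 160 + 140 + 130 + 130 + 120 + 110 + 100 + 50 = 1690 s.
Lower bound: ⌈1690/230⌉ = 8 commercial breaks.
Also, 9 ad spots each exceed 115 s, and no two of those can share a break, so at least 9 commercial breaks are needed.
A packing using 9 commercial breaks:
  break 1: 220 = 220
  break 2: 180 + 50 = 230
  break 3: 180 = 180
  break 4: 170 = 170
  break 5: 160 = 160
  break 6: 140 = 140
  break 7: 130 + 100 = 230
  break 8: 130 = 130
  break 9: 120 + 110 = 230
This matches the lower bound, so 9 is optimal.

9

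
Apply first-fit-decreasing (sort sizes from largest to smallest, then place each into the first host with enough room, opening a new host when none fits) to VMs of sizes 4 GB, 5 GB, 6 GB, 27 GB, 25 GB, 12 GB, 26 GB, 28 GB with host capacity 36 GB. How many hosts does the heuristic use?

5

Sorted descending: 28, 27, 26, 25, 12, 6, 5, 4.
  28 → host 1 (new)  [load 28/36]
  27 → host 2 (new)  [load 27/36]
  26 → host 3 (new)  [load 26/36]
  25 → host 4 (new)  [load 25/36]
  12 → host 5 (new)  [load 12/36]
  6 → host 1  [load 34/36]
  5 → host 2  [load 32/36]
  4 → host 2  [load 36/36]
5 hosts opened.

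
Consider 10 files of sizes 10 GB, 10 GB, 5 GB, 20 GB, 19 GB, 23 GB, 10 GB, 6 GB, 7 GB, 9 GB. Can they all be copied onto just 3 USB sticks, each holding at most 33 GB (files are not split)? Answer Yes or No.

Total = 119 GB; ⌈119/33⌉ = 4.
At least 4 USB sticks are required, but only 3 are allowed.

No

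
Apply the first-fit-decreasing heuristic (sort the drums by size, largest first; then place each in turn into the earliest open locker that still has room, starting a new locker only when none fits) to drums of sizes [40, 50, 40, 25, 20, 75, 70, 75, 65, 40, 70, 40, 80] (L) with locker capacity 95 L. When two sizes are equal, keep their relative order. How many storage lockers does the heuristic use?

9

Sorted descending: 80, 75, 75, 70, 70, 65, 50, 40, 40, 40, 40, 25, 20.
  80 → locker 1 (new)  [load 80/95]
  75 → locker 2 (new)  [load 75/95]
  75 → locker 3 (new)  [load 75/95]
  70 → locker 4 (new)  [load 70/95]
  70 → locker 5 (new)  [load 70/95]
  65 → locker 6 (new)  [load 65/95]
  50 → locker 7 (new)  [load 50/95]
  40 → locker 7  [load 90/95]
  40 → locker 8 (new)  [load 40/95]
  40 → locker 8  [load 80/95]
  40 → locker 9 (new)  [load 40/95]
  25 → locker 4  [load 95/95]
  20 → locker 2  [load 95/95]
9 storage lockers opened.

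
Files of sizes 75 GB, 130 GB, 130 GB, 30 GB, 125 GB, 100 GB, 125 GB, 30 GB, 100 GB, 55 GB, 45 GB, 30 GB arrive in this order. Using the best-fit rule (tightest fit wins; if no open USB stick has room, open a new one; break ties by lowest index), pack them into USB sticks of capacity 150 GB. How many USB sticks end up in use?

8

  75 → USB stick 1 (new)  [load 75/150]
  130 → USB stick 2 (new)  [load 130/150]
  130 → USB stick 3 (new)  [load 130/150]
  30 → USB stick 1  [load 105/150]
  125 → USB stick 4 (new)  [load 125/150]
  100 → USB stick 5 (new)  [load 100/150]
  125 → USB stick 6 (new)  [load 125/150]
  30 → USB stick 1  [load 135/150]
  100 → USB stick 7 (new)  [load 100/150]
  55 → USB stick 8 (new)  [load 55/150]
  45 → USB stick 5  [load 145/150]
  30 → USB stick 7  [load 130/150]
8 USB sticks opened.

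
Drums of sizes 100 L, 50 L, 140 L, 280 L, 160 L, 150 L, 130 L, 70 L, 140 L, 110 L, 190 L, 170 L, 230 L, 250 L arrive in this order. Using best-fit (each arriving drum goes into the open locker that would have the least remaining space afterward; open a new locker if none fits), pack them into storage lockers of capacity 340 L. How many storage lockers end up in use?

  100 → locker 1 (new)  [load 100/340]
  50 → locker 1  [load 150/340]
  140 → locker 1  [load 290/340]
  280 → locker 2 (new)  [load 280/340]
  160 → locker 3 (new)  [load 160/340]
  150 → locker 3  [load 310/340]
  130 → locker 4 (new)  [load 130/340]
  70 → locker 4  [load 200/340]
  140 → locker 4  [load 340/340]
  110 → locker 5 (new)  [load 110/340]
  190 → locker 5  [load 300/340]
  170 → locker 6 (new)  [load 170/340]
  230 → locker 7 (new)  [load 230/340]
  250 → locker 8 (new)  [load 250/340]
8 storage lockers opened.

8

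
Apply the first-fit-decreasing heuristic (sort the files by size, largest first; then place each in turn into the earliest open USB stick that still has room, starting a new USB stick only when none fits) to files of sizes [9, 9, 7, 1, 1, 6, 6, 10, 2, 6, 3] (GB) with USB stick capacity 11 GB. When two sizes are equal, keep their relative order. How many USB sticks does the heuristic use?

7

Sorted descending: 10, 9, 9, 7, 6, 6, 6, 3, 2, 1, 1.
  10 → USB stick 1 (new)  [load 10/11]
  9 → USB stick 2 (new)  [load 9/11]
  9 → USB stick 3 (new)  [load 9/11]
  7 → USB stick 4 (new)  [load 7/11]
  6 → USB stick 5 (new)  [load 6/11]
  6 → USB stick 6 (new)  [load 6/11]
  6 → USB stick 7 (new)  [load 6/11]
  3 → USB stick 4  [load 10/11]
  2 → USB stick 2  [load 11/11]
  1 → USB stick 1  [load 11/11]
  1 → USB stick 3  [load 10/11]
7 USB sticks opened.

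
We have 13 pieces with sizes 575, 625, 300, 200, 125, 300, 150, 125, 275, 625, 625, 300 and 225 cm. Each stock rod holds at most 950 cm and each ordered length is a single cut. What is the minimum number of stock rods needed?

5

Total = 625 + 625 + 625 + 575 + 300 + 300 + 300 + 275 + 225 + 200 + 150 + 125 + 125 = 4450 cm.
Lower bound: ⌈4450/950⌉ = 5 stock rods.
A packing using 5 stock rods:
  stock rod 1: 625 + 300 = 925
  stock rod 2: 625 + 300 = 925
  stock rod 3: 625 + 300 = 925
  stock rod 4: 575 + 275 = 850
  stock rod 5: 225 + 200 + 150 + 125 + 125 = 825
This matches the lower bound, so 5 is optimal.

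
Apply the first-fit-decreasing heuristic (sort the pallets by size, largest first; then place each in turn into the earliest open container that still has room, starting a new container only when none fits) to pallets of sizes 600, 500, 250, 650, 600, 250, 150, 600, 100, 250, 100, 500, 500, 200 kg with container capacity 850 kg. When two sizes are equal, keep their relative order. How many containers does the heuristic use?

7

Sorted descending: 650, 600, 600, 600, 500, 500, 500, 250, 250, 250, 200, 150, 100, 100.
  650 → container 1 (new)  [load 650/850]
  600 → container 2 (new)  [load 600/850]
  600 → container 3 (new)  [load 600/850]
  600 → container 4 (new)  [load 600/850]
  500 → container 5 (new)  [load 500/850]
  500 → container 6 (new)  [load 500/850]
  500 → container 7 (new)  [load 500/850]
  250 → container 2  [load 850/850]
  250 → container 3  [load 850/850]
  250 → container 4  [load 850/850]
  200 → container 1  [load 850/850]
  150 → container 5  [load 650/850]
  100 → container 5  [load 750/850]
  100 → container 5  [load 850/850]
7 containers opened.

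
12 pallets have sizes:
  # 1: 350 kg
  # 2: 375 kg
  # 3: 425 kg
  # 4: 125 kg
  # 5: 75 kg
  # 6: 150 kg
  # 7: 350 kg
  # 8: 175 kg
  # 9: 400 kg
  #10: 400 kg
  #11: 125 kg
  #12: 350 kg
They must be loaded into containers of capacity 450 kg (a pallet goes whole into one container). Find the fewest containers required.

9

Total = 425 + 400 + 400 + 375 + 350 + 350 + 350 + 175 + 150 + 125 + 125 + 75 = 3300 kg.
Lower bound: ⌈3300/450⌉ = 8 containers.
A packing using 9 containers:
  container 1: 425 = 425
  container 2: 400 = 400
  container 3: 400 = 400
  container 4: 375 + 75 = 450
  container 5: 350 = 350
  container 6: 350 = 350
  container 7: 350 = 350
  container 8: 175 + 150 + 125 = 450
  container 9: 125 = 125
No arrangement into 8 containers stays within capacity, so 9 is optimal.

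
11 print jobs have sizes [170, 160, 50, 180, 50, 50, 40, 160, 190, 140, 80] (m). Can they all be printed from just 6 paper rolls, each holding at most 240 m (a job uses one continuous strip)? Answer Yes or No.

A valid assignment using 6 paper rolls:
  roll 1: 190 + 50 = 240
  roll 2: 180 + 50 = 230
  roll 3: 170 + 50 = 220
  roll 4: 160 + 80 = 240
  roll 5: 160 + 40 = 200
  roll 6: 140 = 140
Every load is within 240 m, so 6 paper rolls suffice.

Yes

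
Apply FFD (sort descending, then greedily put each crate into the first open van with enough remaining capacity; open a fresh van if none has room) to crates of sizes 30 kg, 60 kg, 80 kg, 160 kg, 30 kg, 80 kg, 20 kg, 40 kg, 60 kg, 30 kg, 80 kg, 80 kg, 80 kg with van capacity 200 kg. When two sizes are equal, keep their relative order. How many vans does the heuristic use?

Sorted descending: 160, 80, 80, 80, 80, 80, 60, 60, 40, 30, 30, 30, 20.
  160 → van 1 (new)  [load 160/200]
  80 → van 2 (new)  [load 80/200]
  80 → van 2  [load 160/200]
  80 → van 3 (new)  [load 80/200]
  80 → van 3  [load 160/200]
  80 → van 4 (new)  [load 80/200]
  60 → van 4  [load 140/200]
  60 → van 4  [load 200/200]
  40 → van 1  [load 200/200]
  30 → van 2  [load 190/200]
  30 → van 3  [load 190/200]
  30 → van 5 (new)  [load 30/200]
  20 → van 5  [load 50/200]
5 vans opened.

5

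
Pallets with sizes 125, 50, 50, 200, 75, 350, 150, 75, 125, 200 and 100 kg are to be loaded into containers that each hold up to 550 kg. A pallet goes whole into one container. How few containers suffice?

3

Total = 350 + 200 + 200 + 150 + 125 + 125 + 100 + 75 + 75 + 50 + 50 = 1500 kg.
Lower bound: ⌈1500/550⌉ = 3 containers.
A packing using 3 containers:
  container 1: 350 + 200 = 550
  container 2: 200 + 150 + 125 + 75 = 550
  container 3: 125 + 100 + 75 + 50 + 50 = 400
This matches the lower bound, so 3 is optimal.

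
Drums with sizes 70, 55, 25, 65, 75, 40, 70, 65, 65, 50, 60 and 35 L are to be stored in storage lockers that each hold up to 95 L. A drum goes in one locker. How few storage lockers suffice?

9

Total = 75 + 70 + 70 + 65 + 65 + 65 + 60 + 55 + 50 + 40 + 35 + 25 = 675 L.
Lower bound: ⌈675/95⌉ = 8 storage lockers.
Also, 9 drums each exceed 95/2 L, and no two of those can share a locker, so at least 9 storage lockers are needed.
A packing using 9 storage lockers:
  locker 1: 75 = 75
  locker 2: 70 + 25 = 95
  locker 3: 70 = 70
  locker 4: 65 = 65
  locker 5: 65 = 65
  locker 6: 65 = 65
  locker 7: 60 + 35 = 95
  locker 8: 55 + 40 = 95
  locker 9: 50 = 50
This matches the lower bound, so 9 is optimal.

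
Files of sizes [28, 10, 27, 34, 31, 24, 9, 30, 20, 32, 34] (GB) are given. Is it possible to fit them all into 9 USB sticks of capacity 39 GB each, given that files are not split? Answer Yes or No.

A valid assignment using 9 USB sticks:
  USB stick 1: 34 = 34
  USB stick 2: 34 = 34
  USB stick 3: 32 = 32
  USB stick 4: 31 = 31
  USB stick 5: 30 + 9 = 39
  USB stick 6: 28 + 10 = 38
  USB stick 7: 27 = 27
  USB stick 8: 24 = 24
  USB stick 9: 20 = 20
Every load is within 39 GB, so 9 USB sticks suffice.

Yes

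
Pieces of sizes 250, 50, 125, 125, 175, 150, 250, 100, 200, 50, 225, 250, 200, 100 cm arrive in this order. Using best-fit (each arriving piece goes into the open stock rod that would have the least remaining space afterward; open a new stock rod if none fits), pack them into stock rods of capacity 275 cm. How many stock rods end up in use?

9

  250 → stock rod 1 (new)  [load 250/275]
  50 → stock rod 2 (new)  [load 50/275]
  125 → stock rod 2  [load 175/275]
  125 → stock rod 3 (new)  [load 125/275]
  175 → stock rod 4 (new)  [load 175/275]
  150 → stock rod 3  [load 275/275]
  250 → stock rod 5 (new)  [load 250/275]
  100 → stock rod 2  [load 275/275]
  200 → stock rod 6 (new)  [load 200/275]
  50 → stock rod 6  [load 250/275]
  225 → stock rod 7 (new)  [load 225/275]
  250 → stock rod 8 (new)  [load 250/275]
  200 → stock rod 9 (new)  [load 200/275]
  100 → stock rod 4  [load 275/275]
9 stock rods opened.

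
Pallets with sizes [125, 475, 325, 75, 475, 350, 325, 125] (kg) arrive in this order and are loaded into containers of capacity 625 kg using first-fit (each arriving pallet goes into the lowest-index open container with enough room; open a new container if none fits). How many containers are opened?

  125 → container 1 (new)  [load 125/625]
  475 → container 1  [load 600/625]
  325 → container 2 (new)  [load 325/625]
  75 → container 2  [load 400/625]
  475 → container 3 (new)  [load 475/625]
  350 → container 4 (new)  [load 350/625]
  325 → container 5 (new)  [load 325/625]
  125 → container 2  [load 525/625]
5 containers opened.

5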